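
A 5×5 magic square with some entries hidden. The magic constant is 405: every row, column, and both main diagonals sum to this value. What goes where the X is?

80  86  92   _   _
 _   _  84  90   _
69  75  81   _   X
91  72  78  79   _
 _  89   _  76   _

Using row 4: 91 + 72 + 78 + 79 + ? → (4,5) = 405 − 320 = 85.
The remaining cell in column 2 is (2,2) = 405 − 322 = 83.
Column 3 needs 405; the known cells sum to 335, so (5,3) = 70.
Using main diagonal: 80 + 83 + 81 + 79 + ? → (5,5) = 405 − 323 = 82.
From row 5, 405 − (89 + 70 + 76 + 82) gives (5,1) = 88.
Column 1 must total 405; the given cells sum to 328, so (2,1) = 77.
From anti-diagonal, 405 − (90 + 81 + 72 + 88) gives (1,5) = 74.
From row 1, 405 − (80 + 86 + 92 + 74) gives (1,4) = 73.
Row 2 needs 405; the known cells sum to 334, so (2,5) = 71.
Column 4 needs 405; the known cells sum to 318, so (3,4) = 87.
Column 5 must total 405; the given cells sum to 312, so (3,5) = 93.

93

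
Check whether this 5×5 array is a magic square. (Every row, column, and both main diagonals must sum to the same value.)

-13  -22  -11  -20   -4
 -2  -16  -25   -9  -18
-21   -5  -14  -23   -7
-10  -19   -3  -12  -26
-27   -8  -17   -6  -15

Row 1: -13 + (-22) + (-11) + (-20) + (-4) = -70.
Row 2: -2 + (-16) + (-25) + (-9) + (-18) = -70.
Row 3: -21 + (-5) + (-14) + (-23) + (-7) = -70.
Row 4: -10 + (-19) + (-3) + (-12) + (-26) = -70.
Row 5: -27 + (-8) + (-17) + (-6) + (-15) = -73.
Column 1: -13 + (-2) + (-21) + (-10) + (-27) = -73.
Column 2: -22 + (-16) + (-5) + (-19) + (-8) = -70.
Column 3: -11 + (-25) + (-14) + (-3) + (-17) = -70.
Column 4: -20 + (-9) + (-23) + (-12) + (-6) = -70.
Column 5: -4 + (-18) + (-7) + (-26) + (-15) = -70.
Main diagonal: -13 + (-16) + (-14) + (-12) + (-15) = -70.
Anti-diagonal: -4 + (-9) + (-14) + (-19) + (-27) = -73.

No — row 5 sums to -73 but column 3 sums to -70.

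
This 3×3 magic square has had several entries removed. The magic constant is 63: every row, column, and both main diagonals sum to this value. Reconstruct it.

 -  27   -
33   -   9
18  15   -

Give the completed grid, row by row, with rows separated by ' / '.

Row 2: 33 + 9 + ? = 63, so (2,2) = 21.
Row 3: 18 + 15 + ? = 63, so (3,3) = 30.
Column 1: 33 + 18 + ? = 63, so (1,1) = 12.
Column 3 needs 63; the known cells sum to 39, so (1,3) = 24.

12 27 24 / 33 21 9 / 18 15 30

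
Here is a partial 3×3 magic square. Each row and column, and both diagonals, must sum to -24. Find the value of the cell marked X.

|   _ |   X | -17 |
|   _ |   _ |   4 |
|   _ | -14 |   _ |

-2

Using column 3: -17 + 4 + ? → (3,3) = -24 − (-13) = -11.
From row 3, -24 − (-14 + (-11)) gives (3,1) = 1.
Anti-diagonal must total -24; the given cells sum to -16, so (2,2) = -8.
The remaining cell in row 2 is (2,1) = -24 − (-4) = -20.
From column 1, -24 − (-20 + 1) gives (1,1) = -5.
The remaining cell in column 2 is (1,2) = -24 − (-22) = -2.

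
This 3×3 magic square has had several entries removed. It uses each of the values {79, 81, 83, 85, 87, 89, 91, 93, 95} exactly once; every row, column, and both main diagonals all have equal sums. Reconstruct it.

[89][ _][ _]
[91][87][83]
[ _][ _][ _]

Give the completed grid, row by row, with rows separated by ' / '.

89 79 93 / 91 87 83 / 81 95 85

The 9 entries sum to 783, so each line sums to 783/3 = 261.
Using column 1: 89 + 91 + ? → (3,1) = 261 − 180 = 81.
Main diagonal: 89 + 87 + ? = 261, so (3,3) = 85.
The remaining cell in anti-diagonal is (1,3) = 261 − 168 = 93.
Row 1 must total 261; the given cells sum to 182, so (1,2) = 79.
Row 3 must total 261; the given cells sum to 166, so (3,2) = 95.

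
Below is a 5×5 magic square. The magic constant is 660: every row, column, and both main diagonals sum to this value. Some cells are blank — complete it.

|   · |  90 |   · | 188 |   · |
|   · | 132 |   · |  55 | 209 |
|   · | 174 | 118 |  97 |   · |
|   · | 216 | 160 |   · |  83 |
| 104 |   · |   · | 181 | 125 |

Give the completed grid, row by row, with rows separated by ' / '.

146 90 69 188 167 / 153 132 111 55 209 / 195 174 118 97 76 / 62 216 160 139 83 / 104 48 202 181 125

Column 2: 90 + 132 + 174 + 216 + ? = 660, so (5,2) = 48.
Column 4: 188 + 55 + 97 + 181 + ? = 660, so (4,4) = 139.
Using main diagonal: 132 + 118 + 139 + 125 + ? → (1,1) = 660 − 514 = 146.
Anti-diagonal must total 660; the given cells sum to 493, so (1,5) = 167.
Row 1 must total 660; the given cells sum to 591, so (1,3) = 69.
Row 4 must total 660; the given cells sum to 598, so (4,1) = 62.
Row 5 must total 660; the given cells sum to 458, so (5,3) = 202.
From column 3, 660 − (69 + 118 + 160 + 202) gives (2,3) = 111.
Column 5 needs 660; the known cells sum to 584, so (3,5) = 76.
Row 2 must total 660; the given cells sum to 507, so (2,1) = 153.
The remaining cell in row 3 is (3,1) = 660 − 465 = 195.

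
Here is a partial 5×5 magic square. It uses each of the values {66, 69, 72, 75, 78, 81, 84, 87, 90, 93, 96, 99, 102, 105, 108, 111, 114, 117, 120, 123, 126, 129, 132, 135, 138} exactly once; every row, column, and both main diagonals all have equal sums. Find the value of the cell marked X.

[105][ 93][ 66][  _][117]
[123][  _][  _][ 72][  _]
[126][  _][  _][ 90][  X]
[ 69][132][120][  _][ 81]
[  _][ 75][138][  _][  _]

The 25 entries sum to 2550, so each line sums to 2550/5 = 510.
The remaining cell in row 1 is (1,4) = 510 − 381 = 129.
Using row 4: 69 + 132 + 120 + 81 + ? → (4,4) = 510 − 402 = 108.
Column 1: 105 + 123 + 126 + 69 + ? = 510, so (5,1) = 87.
The remaining cell in column 4 is (5,4) = 510 − 399 = 111.
Anti-diagonal must total 510; the given cells sum to 408, so (3,3) = 102.
From row 5, 510 − (87 + 75 + 138 + 111) gives (5,5) = 99.
Column 3 must total 510; the given cells sum to 426, so (2,3) = 84.
Main diagonal must total 510; the given cells sum to 414, so (2,2) = 96.
The remaining cell in row 2 is (2,5) = 510 − 375 = 135.
Column 2 must total 510; the given cells sum to 396, so (3,2) = 114.
Using column 5: 117 + 135 + 81 + 99 + ? → (3,5) = 510 − 432 = 78.

78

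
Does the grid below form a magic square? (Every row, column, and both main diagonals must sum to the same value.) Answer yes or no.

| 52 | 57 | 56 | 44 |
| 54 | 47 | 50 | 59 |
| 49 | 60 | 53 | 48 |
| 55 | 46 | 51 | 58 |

Row 1: 52 + 57 + 56 + 44 = 209.
Row 2: 54 + 47 + 50 + 59 = 210.
Row 3: 49 + 60 + 53 + 48 = 210.
Row 4: 55 + 46 + 51 + 58 = 210.
Column 1: 52 + 54 + 49 + 55 = 210.
Column 2: 57 + 47 + 60 + 46 = 210.
Column 3: 56 + 50 + 53 + 51 = 210.
Column 4: 44 + 59 + 48 + 58 = 209.
Main diagonal: 52 + 47 + 53 + 58 = 210.
Anti-diagonal: 44 + 50 + 60 + 55 = 209.

No — column 2 sums to 210 but column 4 sums to 209.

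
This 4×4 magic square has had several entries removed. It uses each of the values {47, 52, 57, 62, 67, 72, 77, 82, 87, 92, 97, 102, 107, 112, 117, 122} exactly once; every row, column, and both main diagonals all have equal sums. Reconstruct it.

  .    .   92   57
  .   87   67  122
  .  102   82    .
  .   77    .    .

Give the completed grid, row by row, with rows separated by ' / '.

117 72 92 57 / 62 87 67 122 / 47 102 82 107 / 112 77 97 52

The 16 entries sum to 1352, so each line sums to 1352/4 = 338.
Row 2: 87 + 67 + 122 + ? = 338, so (2,1) = 62.
Column 2 needs 338; the known cells sum to 266, so (1,2) = 72.
Using column 3: 92 + 67 + 82 + ? → (4,3) = 338 − 241 = 97.
Anti-diagonal: 57 + 67 + 102 + ? = 338, so (4,1) = 112.
The remaining cell in row 1 is (1,1) = 338 − 221 = 117.
Row 4 must total 338; the given cells sum to 286, so (4,4) = 52.
The remaining cell in column 1 is (3,1) = 338 − 291 = 47.
The remaining cell in column 4 is (3,4) = 338 − 231 = 107.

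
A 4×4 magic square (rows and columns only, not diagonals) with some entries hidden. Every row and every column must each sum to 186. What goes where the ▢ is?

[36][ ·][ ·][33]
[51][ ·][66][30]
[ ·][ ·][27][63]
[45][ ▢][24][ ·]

The remaining cell in row 2 is (2,2) = 186 − 147 = 39.
From column 1, 186 − (36 + 51 + 45) gives (3,1) = 54.
Column 3 must total 186; the given cells sum to 117, so (1,3) = 69.
Column 4: 33 + 30 + 63 + ? = 186, so (4,4) = 60.
Row 1: 36 + 69 + 33 + ? = 186, so (1,2) = 48.
Row 3: 54 + 27 + 63 + ? = 186, so (3,2) = 42.
Row 4 must total 186; the given cells sum to 129, so (4,2) = 57.

57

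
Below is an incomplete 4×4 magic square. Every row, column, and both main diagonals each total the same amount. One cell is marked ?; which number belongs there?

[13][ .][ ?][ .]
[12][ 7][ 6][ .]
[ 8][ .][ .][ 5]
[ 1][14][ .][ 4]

Column 1 is complete and sums to 34; that is the magic constant.
Row 2: 12 + 7 + 6 + ? = 34, so (2,4) = 9.
Using row 4: 1 + 14 + 4 + ? → (4,3) = 34 − 19 = 15.
Column 4: 9 + 5 + 4 + ? = 34, so (1,4) = 16.
From main diagonal, 34 − (13 + 7 + 4) gives (3,3) = 10.
From anti-diagonal, 34 − (16 + 6 + 1) gives (3,2) = 11.
Column 2 needs 34; the known cells sum to 32, so (1,2) = 2.
Column 3 needs 34; the known cells sum to 31, so (1,3) = 3.

3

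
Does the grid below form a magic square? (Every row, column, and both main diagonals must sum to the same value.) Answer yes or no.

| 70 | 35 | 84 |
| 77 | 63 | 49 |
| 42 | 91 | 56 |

Row 1: 70 + 35 + 84 = 189.
Row 2: 77 + 63 + 49 = 189.
Row 3: 42 + 91 + 56 = 189.
Column 1: 70 + 77 + 42 = 189.
Column 2: 35 + 63 + 91 = 189.
Column 3: 84 + 49 + 56 = 189.
Main diagonal: 70 + 63 + 56 = 189.
Anti-diagonal: 84 + 63 + 42 = 189.
All lines sum to 189.

Yes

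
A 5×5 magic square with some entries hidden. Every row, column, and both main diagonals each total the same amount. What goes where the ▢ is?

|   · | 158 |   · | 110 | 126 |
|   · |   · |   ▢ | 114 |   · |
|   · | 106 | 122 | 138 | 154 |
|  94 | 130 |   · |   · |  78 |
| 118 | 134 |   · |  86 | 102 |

Anti-diagonal is complete and sums to 610; that is the magic constant.
Row 3 needs 610; the known cells sum to 520, so (3,1) = 90.
From row 5, 610 − (118 + 134 + 86 + 102) gives (5,3) = 170.
From column 2, 610 − (158 + 106 + 130 + 134) gives (2,2) = 82.
Column 4 must total 610; the given cells sum to 448, so (4,4) = 162.
The remaining cell in column 5 is (2,5) = 610 − 460 = 150.
Main diagonal: 82 + 122 + 162 + 102 + ? = 610, so (1,1) = 142.
From row 1, 610 − (142 + 158 + 110 + 126) gives (1,3) = 74.
Using row 4: 94 + 130 + 162 + 78 + ? → (4,3) = 610 − 464 = 146.
Column 1: 142 + 90 + 94 + 118 + ? = 610, so (2,1) = 166.
Using column 3: 74 + 122 + 146 + 170 + ? → (2,3) = 610 − 512 = 98.

98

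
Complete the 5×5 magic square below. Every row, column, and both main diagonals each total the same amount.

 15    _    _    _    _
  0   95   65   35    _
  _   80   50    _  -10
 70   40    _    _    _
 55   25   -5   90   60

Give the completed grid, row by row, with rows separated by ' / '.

15 -15 105 75 45 / 0 95 65 35 30 / 85 80 50 20 -10 / 70 40 10 5 100 / 55 25 -5 90 60

Row 5 is already complete: 55 + 25 + -5 + 90 + 60 = 225, so that is the magic constant.
The remaining cell in row 2 is (2,5) = 225 − 195 = 30.
From column 1, 225 − (15 + 0 + 70 + 55) gives (3,1) = 85.
From column 2, 225 − (95 + 80 + 40 + 25) gives (1,2) = -15.
Using main diagonal: 15 + 95 + 50 + 60 + ? → (4,4) = 225 − 220 = 5.
From anti-diagonal, 225 − (35 + 50 + 40 + 55) gives (1,5) = 45.
Row 3: 85 + 80 + 50 + (-10) + ? = 225, so (3,4) = 20.
Column 4: 35 + 20 + 5 + 90 + ? = 225, so (1,4) = 75.
Using column 5: 45 + 30 + (-10) + 60 + ? → (4,5) = 225 − 125 = 100.
The remaining cell in row 1 is (1,3) = 225 − 120 = 105.
Row 4 must total 225; the given cells sum to 215, so (4,3) = 10.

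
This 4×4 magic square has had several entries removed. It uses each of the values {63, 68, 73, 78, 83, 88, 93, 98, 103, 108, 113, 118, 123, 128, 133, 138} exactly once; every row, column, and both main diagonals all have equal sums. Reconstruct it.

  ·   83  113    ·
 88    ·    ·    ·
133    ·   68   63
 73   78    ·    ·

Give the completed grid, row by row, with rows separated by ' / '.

The 16 entries sum to 1608, so each line sums to 1608/4 = 402.
Row 3 needs 402; the known cells sum to 264, so (3,2) = 138.
From column 1, 402 − (88 + 133 + 73) gives (1,1) = 108.
Column 2: 83 + 138 + 78 + ? = 402, so (2,2) = 103.
Using main diagonal: 108 + 103 + 68 + ? → (4,4) = 402 − 279 = 123.
Row 1 needs 402; the known cells sum to 304, so (1,4) = 98.
Using row 4: 73 + 78 + 123 + ? → (4,3) = 402 − 274 = 128.
Column 3 must total 402; the given cells sum to 309, so (2,3) = 93.
Using column 4: 98 + 63 + 123 + ? → (2,4) = 402 − 284 = 118.

108 83 113 98 / 88 103 93 118 / 133 138 68 63 / 73 78 128 123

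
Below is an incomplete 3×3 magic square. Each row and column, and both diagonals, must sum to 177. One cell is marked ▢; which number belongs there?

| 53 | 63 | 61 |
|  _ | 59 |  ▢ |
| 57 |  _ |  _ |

51

Column 1 must total 177; the given cells sum to 110, so (2,1) = 67.
Column 2 must total 177; the given cells sum to 122, so (3,2) = 55.
Main diagonal: 53 + 59 + ? = 177, so (3,3) = 65.
The remaining cell in row 2 is (2,3) = 177 − 126 = 51.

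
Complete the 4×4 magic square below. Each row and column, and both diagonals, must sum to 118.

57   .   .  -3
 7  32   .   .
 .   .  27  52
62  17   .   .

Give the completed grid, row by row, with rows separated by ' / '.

From column 1, 118 − (57 + 7 + 62) gives (3,1) = -8.
The remaining cell in main diagonal is (4,4) = 118 − 116 = 2.
Row 3 needs 118; the known cells sum to 71, so (3,2) = 47.
Row 4: 62 + 17 + 2 + ? = 118, so (4,3) = 37.
Using column 2: 32 + 47 + 17 + ? → (1,2) = 118 − 96 = 22.
Using column 4: -3 + 52 + 2 + ? → (2,4) = 118 − 51 = 67.
Anti-diagonal must total 118; the given cells sum to 106, so (2,3) = 12.
Using row 1: 57 + 22 + (-3) + ? → (1,3) = 118 − 76 = 42.

57 22 42 -3 / 7 32 12 67 / -8 47 27 52 / 62 17 37 2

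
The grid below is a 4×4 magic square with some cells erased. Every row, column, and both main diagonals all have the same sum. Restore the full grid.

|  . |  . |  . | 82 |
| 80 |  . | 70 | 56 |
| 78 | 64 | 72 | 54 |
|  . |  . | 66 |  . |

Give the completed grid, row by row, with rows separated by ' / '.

Row 3 is already complete: 78 + 64 + 72 + 54 = 268, so that is the magic constant.
The remaining cell in row 2 is (2,2) = 268 − 206 = 62.
The remaining cell in column 3 is (1,3) = 268 − 208 = 60.
The remaining cell in column 4 is (4,4) = 268 − 192 = 76.
Using main diagonal: 62 + 72 + 76 + ? → (1,1) = 268 − 210 = 58.
Anti-diagonal must total 268; the given cells sum to 216, so (4,1) = 52.
Using row 1: 58 + 60 + 82 + ? → (1,2) = 268 − 200 = 68.
Row 4 must total 268; the given cells sum to 194, so (4,2) = 74.

58 68 60 82 / 80 62 70 56 / 78 64 72 54 / 52 74 66 76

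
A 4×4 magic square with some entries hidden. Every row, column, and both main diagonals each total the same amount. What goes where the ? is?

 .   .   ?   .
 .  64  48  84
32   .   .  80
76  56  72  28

60

Row 4 is complete and sums to 232; that is the magic constant.
Row 2 must total 232; the given cells sum to 196, so (2,1) = 36.
The remaining cell in column 1 is (1,1) = 232 − 144 = 88.
Column 4 must total 232; the given cells sum to 192, so (1,4) = 40.
The remaining cell in main diagonal is (3,3) = 232 − 180 = 52.
Anti-diagonal must total 232; the given cells sum to 164, so (3,2) = 68.
Column 2 must total 232; the given cells sum to 188, so (1,2) = 44.
Using column 3: 48 + 52 + 72 + ? → (1,3) = 232 − 172 = 60.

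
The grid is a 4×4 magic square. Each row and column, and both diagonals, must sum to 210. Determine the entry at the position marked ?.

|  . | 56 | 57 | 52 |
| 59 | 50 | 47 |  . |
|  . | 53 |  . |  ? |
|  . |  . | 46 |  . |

49

Row 1 needs 210; the known cells sum to 165, so (1,1) = 45.
Row 2: 59 + 50 + 47 + ? = 210, so (2,4) = 54.
Using column 2: 56 + 50 + 53 + ? → (4,2) = 210 − 159 = 51.
Using column 3: 57 + 47 + 46 + ? → (3,3) = 210 − 150 = 60.
Main diagonal must total 210; the given cells sum to 155, so (4,4) = 55.
Anti-diagonal must total 210; the given cells sum to 152, so (4,1) = 58.
Column 1 must total 210; the given cells sum to 162, so (3,1) = 48.
Column 4: 52 + 54 + 55 + ? = 210, so (3,4) = 49.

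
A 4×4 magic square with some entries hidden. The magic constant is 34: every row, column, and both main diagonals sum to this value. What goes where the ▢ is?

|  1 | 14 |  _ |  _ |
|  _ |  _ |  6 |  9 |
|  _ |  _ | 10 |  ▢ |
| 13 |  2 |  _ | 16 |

5

Using row 4: 13 + 2 + 16 + ? → (4,3) = 34 − 31 = 3.
Column 3 must total 34; the given cells sum to 19, so (1,3) = 15.
Main diagonal must total 34; the given cells sum to 27, so (2,2) = 7.
Row 1 needs 34; the known cells sum to 30, so (1,4) = 4.
Row 2 must total 34; the given cells sum to 22, so (2,1) = 12.
Using column 1: 1 + 12 + 13 + ? → (3,1) = 34 − 26 = 8.
The remaining cell in column 2 is (3,2) = 34 − 23 = 11.
The remaining cell in column 4 is (3,4) = 34 − 29 = 5.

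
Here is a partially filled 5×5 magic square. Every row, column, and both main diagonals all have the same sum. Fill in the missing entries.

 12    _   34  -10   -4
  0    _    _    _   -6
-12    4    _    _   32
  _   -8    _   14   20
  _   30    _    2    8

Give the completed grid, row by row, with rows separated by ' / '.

12 18 34 -10 -4 / 0 6 22 28 -6 / -12 4 10 16 32 / 26 -8 -2 14 20 / 24 30 -14 2 8

Column 5 is already complete: -4 + -6 + 32 + 20 + 8 = 50, so that is the magic constant.
Using row 1: 12 + 34 + (-10) + (-4) + ? → (1,2) = 50 − 32 = 18.
Column 2: 18 + 4 + (-8) + 30 + ? = 50, so (2,2) = 6.
From main diagonal, 50 − (12 + 6 + 14 + 8) gives (3,3) = 10.
From row 3, 50 − (-12 + 4 + 10 + 32) gives (3,4) = 16.
The remaining cell in column 4 is (2,4) = 50 − 22 = 28.
From anti-diagonal, 50 − (-4 + 28 + 10 + (-8)) gives (5,1) = 24.
The remaining cell in row 2 is (2,3) = 50 − 28 = 22.
Row 5 must total 50; the given cells sum to 64, so (5,3) = -14.
Column 1 must total 50; the given cells sum to 24, so (4,1) = 26.
Column 3 must total 50; the given cells sum to 52, so (4,3) = -2.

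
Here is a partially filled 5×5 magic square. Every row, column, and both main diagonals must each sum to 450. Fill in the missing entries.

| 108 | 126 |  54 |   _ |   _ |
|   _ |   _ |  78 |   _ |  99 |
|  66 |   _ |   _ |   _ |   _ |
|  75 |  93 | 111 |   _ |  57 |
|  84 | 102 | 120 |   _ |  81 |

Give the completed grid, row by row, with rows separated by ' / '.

108 126 54 72 90 / 117 60 78 96 99 / 66 69 87 105 123 / 75 93 111 114 57 / 84 102 120 63 81

The remaining cell in row 4 is (4,4) = 450 − 336 = 114.
Row 5: 84 + 102 + 120 + 81 + ? = 450, so (5,4) = 63.
Column 1: 108 + 66 + 75 + 84 + ? = 450, so (2,1) = 117.
Using column 3: 54 + 78 + 111 + 120 + ? → (3,3) = 450 − 363 = 87.
From main diagonal, 450 − (108 + 87 + 114 + 81) gives (2,2) = 60.
The remaining cell in row 2 is (2,4) = 450 − 354 = 96.
Using column 2: 126 + 60 + 93 + 102 + ? → (3,2) = 450 − 381 = 69.
Anti-diagonal needs 450; the known cells sum to 360, so (1,5) = 90.
Using row 1: 108 + 126 + 54 + 90 + ? → (1,4) = 450 − 378 = 72.
Column 4 needs 450; the known cells sum to 345, so (3,4) = 105.
Column 5 needs 450; the known cells sum to 327, so (3,5) = 123.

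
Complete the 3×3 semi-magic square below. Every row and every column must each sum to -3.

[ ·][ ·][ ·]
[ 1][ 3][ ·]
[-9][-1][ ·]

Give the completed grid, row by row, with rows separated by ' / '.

5 -5 -3 / 1 3 -7 / -9 -1 7

Row 2 needs -3; the known cells sum to 4, so (2,3) = -7.
Using row 3: -9 + (-1) + ? → (3,3) = -3 − (-10) = 7.
The remaining cell in column 1 is (1,1) = -3 − (-8) = 5.
The remaining cell in column 2 is (1,2) = -3 − 2 = -5.
Using column 3: -7 + 7 + ? → (1,3) = -3 − 0 = -3.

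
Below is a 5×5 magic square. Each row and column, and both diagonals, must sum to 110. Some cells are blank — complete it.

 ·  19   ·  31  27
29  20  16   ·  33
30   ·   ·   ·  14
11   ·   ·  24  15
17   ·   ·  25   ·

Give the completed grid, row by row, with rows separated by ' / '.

Row 2 needs 110; the known cells sum to 98, so (2,4) = 12.
From column 1, 110 − (29 + 30 + 11 + 17) gives (1,1) = 23.
Column 4 needs 110; the known cells sum to 92, so (3,4) = 18.
Column 5: 27 + 33 + 14 + 15 + ? = 110, so (5,5) = 21.
Main diagonal: 23 + 20 + 24 + 21 + ? = 110, so (3,3) = 22.
The remaining cell in anti-diagonal is (4,2) = 110 − 78 = 32.
From row 1, 110 − (23 + 19 + 31 + 27) gives (1,3) = 10.
Row 3 needs 110; the known cells sum to 84, so (3,2) = 26.
From row 4, 110 − (11 + 32 + 24 + 15) gives (4,3) = 28.
Column 2 needs 110; the known cells sum to 97, so (5,2) = 13.
Column 3 needs 110; the known cells sum to 76, so (5,3) = 34.

23 19 10 31 27 / 29 20 16 12 33 / 30 26 22 18 14 / 11 32 28 24 15 / 17 13 34 25 21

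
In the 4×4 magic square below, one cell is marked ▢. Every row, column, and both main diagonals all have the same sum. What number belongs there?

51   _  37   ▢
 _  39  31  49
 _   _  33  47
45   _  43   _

27

Column 3 is complete and sums to 144; that is the magic constant.
Row 2: 39 + 31 + 49 + ? = 144, so (2,1) = 25.
Column 1 needs 144; the known cells sum to 121, so (3,1) = 23.
From main diagonal, 144 − (51 + 39 + 33) gives (4,4) = 21.
The remaining cell in row 3 is (3,2) = 144 − 103 = 41.
Row 4 needs 144; the known cells sum to 109, so (4,2) = 35.
Column 2 needs 144; the known cells sum to 115, so (1,2) = 29.
Using column 4: 49 + 47 + 21 + ? → (1,4) = 144 − 117 = 27.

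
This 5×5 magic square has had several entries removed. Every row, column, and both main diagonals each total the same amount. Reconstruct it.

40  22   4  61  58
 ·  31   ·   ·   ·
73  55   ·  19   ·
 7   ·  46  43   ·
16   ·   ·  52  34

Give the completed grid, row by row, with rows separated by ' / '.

40 22 4 61 58 / 49 31 28 10 67 / 73 55 37 19 1 / 7 64 46 43 25 / 16 13 70 52 34

Row 1 is already complete: 40 + 22 + 4 + 61 + 58 = 185, so that is the magic constant.
From column 1, 185 − (40 + 73 + 7 + 16) gives (2,1) = 49.
The remaining cell in column 4 is (2,4) = 185 − 175 = 10.
Main diagonal needs 185; the known cells sum to 148, so (3,3) = 37.
Anti-diagonal: 58 + 10 + 37 + 16 + ? = 185, so (4,2) = 64.
Row 3 needs 185; the known cells sum to 184, so (3,5) = 1.
From row 4, 185 − (7 + 64 + 46 + 43) gives (4,5) = 25.
From column 2, 185 − (22 + 31 + 55 + 64) gives (5,2) = 13.
From column 5, 185 − (58 + 1 + 25 + 34) gives (2,5) = 67.
Row 2: 49 + 31 + 10 + 67 + ? = 185, so (2,3) = 28.
The remaining cell in row 5 is (5,3) = 185 − 115 = 70.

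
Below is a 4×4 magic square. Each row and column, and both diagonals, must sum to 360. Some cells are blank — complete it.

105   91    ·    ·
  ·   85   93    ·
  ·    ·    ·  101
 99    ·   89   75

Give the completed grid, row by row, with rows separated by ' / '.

105 91 83 81 / 79 85 93 103 / 77 87 95 101 / 99 97 89 75

The remaining cell in row 4 is (4,2) = 360 − 263 = 97.
From column 2, 360 − (91 + 85 + 97) gives (3,2) = 87.
The remaining cell in main diagonal is (3,3) = 360 − 265 = 95.
The remaining cell in anti-diagonal is (1,4) = 360 − 279 = 81.
Row 1: 105 + 91 + 81 + ? = 360, so (1,3) = 83.
Row 3 needs 360; the known cells sum to 283, so (3,1) = 77.
Column 1 must total 360; the given cells sum to 281, so (2,1) = 79.
Using column 4: 81 + 101 + 75 + ? → (2,4) = 360 − 257 = 103.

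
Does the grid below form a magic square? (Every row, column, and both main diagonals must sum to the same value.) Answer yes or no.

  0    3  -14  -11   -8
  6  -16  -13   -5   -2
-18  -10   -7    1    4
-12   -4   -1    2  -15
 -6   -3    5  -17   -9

Row 1: 0 + 3 + (-14) + (-11) + (-8) = -30.
Row 2: 6 + (-16) + (-13) + (-5) + (-2) = -30.
Row 3: -18 + (-10) + (-7) + 1 + 4 = -30.
Row 4: -12 + (-4) + (-1) + 2 + (-15) = -30.
Row 5: -6 + (-3) + 5 + (-17) + (-9) = -30.
Column 1: 0 + 6 + (-18) + (-12) + (-6) = -30.
Column 2: 3 + (-16) + (-10) + (-4) + (-3) = -30.
Column 3: -14 + (-13) + (-7) + (-1) + 5 = -30.
Column 4: -11 + (-5) + 1 + 2 + (-17) = -30.
Column 5: -8 + (-2) + 4 + (-15) + (-9) = -30.
Main diagonal: 0 + (-16) + (-7) + 2 + (-9) = -30.
Anti-diagonal: -8 + (-5) + (-7) + (-4) + (-6) = -30.
All lines sum to -30.

Yes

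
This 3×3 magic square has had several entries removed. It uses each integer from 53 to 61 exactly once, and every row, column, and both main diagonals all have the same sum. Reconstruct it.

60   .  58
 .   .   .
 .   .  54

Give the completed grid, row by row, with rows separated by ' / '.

The entries are 53 through 61, which sum to 513, so each line sums to 513/3 = 171.
Row 1: 60 + 58 + ? = 171, so (1,2) = 53.
Using column 3: 58 + 54 + ? → (2,3) = 171 − 112 = 59.
Main diagonal needs 171; the known cells sum to 114, so (2,2) = 57.
Anti-diagonal: 58 + 57 + ? = 171, so (3,1) = 56.
From row 2, 171 − (57 + 59) gives (2,1) = 55.
The remaining cell in row 3 is (3,2) = 171 − 110 = 61.

60 53 58 / 55 57 59 / 56 61 54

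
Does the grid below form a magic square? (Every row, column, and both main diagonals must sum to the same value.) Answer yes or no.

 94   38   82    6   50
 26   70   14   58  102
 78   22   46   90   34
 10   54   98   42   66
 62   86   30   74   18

Yes

Row 1: 94 + 38 + 82 + 6 + 50 = 270.
Row 2: 26 + 70 + 14 + 58 + 102 = 270.
Row 3: 78 + 22 + 46 + 90 + 34 = 270.
Row 4: 10 + 54 + 98 + 42 + 66 = 270.
Row 5: 62 + 86 + 30 + 74 + 18 = 270.
Column 1: 94 + 26 + 78 + 10 + 62 = 270.
Column 2: 38 + 70 + 22 + 54 + 86 = 270.
Column 3: 82 + 14 + 46 + 98 + 30 = 270.
Column 4: 6 + 58 + 90 + 42 + 74 = 270.
Column 5: 50 + 102 + 34 + 66 + 18 = 270.
Main diagonal: 94 + 70 + 46 + 42 + 18 = 270.
Anti-diagonal: 50 + 58 + 46 + 54 + 62 = 270.
All lines sum to 270.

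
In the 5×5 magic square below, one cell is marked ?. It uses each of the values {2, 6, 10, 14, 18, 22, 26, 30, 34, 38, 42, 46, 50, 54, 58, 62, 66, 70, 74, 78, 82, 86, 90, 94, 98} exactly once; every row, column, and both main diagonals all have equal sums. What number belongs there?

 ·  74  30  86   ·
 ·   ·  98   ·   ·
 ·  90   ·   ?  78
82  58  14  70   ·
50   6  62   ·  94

The 25 entries sum to 1250, so each line sums to 1250/5 = 250.
Row 4 must total 250; the given cells sum to 224, so (4,5) = 26.
Row 5 must total 250; the given cells sum to 212, so (5,4) = 38.
Column 2: 74 + 90 + 58 + 6 + ? = 250, so (2,2) = 22.
Column 3: 30 + 98 + 14 + 62 + ? = 250, so (3,3) = 46.
Main diagonal needs 250; the known cells sum to 232, so (1,1) = 18.
From row 1, 250 − (18 + 74 + 30 + 86) gives (1,5) = 42.
From column 5, 250 − (42 + 78 + 26 + 94) gives (2,5) = 10.
Anti-diagonal needs 250; the known cells sum to 196, so (2,4) = 54.
Using row 2: 22 + 98 + 54 + 10 + ? → (2,1) = 250 − 184 = 66.
From column 1, 250 − (18 + 66 + 82 + 50) gives (3,1) = 34.
Column 4 needs 250; the known cells sum to 248, so (3,4) = 2.

2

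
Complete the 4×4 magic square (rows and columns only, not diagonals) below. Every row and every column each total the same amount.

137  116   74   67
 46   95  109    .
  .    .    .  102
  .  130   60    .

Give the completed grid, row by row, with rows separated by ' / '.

Row 1 is already complete: 137 + 116 + 74 + 67 = 394, so that is the magic constant.
Row 2: 46 + 95 + 109 + ? = 394, so (2,4) = 144.
Column 2 needs 394; the known cells sum to 341, so (3,2) = 53.
The remaining cell in column 3 is (3,3) = 394 − 243 = 151.
Column 4 must total 394; the given cells sum to 313, so (4,4) = 81.
Using row 3: 53 + 151 + 102 + ? → (3,1) = 394 − 306 = 88.
Row 4 needs 394; the known cells sum to 271, so (4,1) = 123.

137 116 74 67 / 46 95 109 144 / 88 53 151 102 / 123 130 60 81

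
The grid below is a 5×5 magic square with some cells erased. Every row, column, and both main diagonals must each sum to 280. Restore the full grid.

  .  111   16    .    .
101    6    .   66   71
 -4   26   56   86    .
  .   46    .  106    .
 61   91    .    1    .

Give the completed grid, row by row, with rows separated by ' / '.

81 111 16 21 51 / 101 6 36 66 71 / -4 26 56 86 116 / 41 46 76 106 11 / 61 91 96 1 31

Row 2: 101 + 6 + 66 + 71 + ? = 280, so (2,3) = 36.
The remaining cell in row 3 is (3,5) = 280 − 164 = 116.
The remaining cell in column 4 is (1,4) = 280 − 259 = 21.
Using anti-diagonal: 66 + 56 + 46 + 61 + ? → (1,5) = 280 − 229 = 51.
From row 1, 280 − (111 + 16 + 21 + 51) gives (1,1) = 81.
Using column 1: 81 + 101 + (-4) + 61 + ? → (4,1) = 280 − 239 = 41.
From main diagonal, 280 − (81 + 6 + 56 + 106) gives (5,5) = 31.
Row 5: 61 + 91 + 1 + 31 + ? = 280, so (5,3) = 96.
The remaining cell in column 3 is (4,3) = 280 − 204 = 76.
Column 5 must total 280; the given cells sum to 269, so (4,5) = 11.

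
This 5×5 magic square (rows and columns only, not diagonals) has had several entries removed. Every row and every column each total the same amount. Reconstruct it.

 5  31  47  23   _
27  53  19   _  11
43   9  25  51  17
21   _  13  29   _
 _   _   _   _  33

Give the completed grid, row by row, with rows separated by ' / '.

5 31 47 23 39 / 27 53 19 35 11 / 43 9 25 51 17 / 21 37 13 29 45 / 49 15 41 7 33

Row 3 is already complete: 43 + 9 + 25 + 51 + 17 = 145, so that is the magic constant.
Row 1 needs 145; the known cells sum to 106, so (1,5) = 39.
Using row 2: 27 + 53 + 19 + 11 + ? → (2,4) = 145 − 110 = 35.
Column 1: 5 + 27 + 43 + 21 + ? = 145, so (5,1) = 49.
Column 3: 47 + 19 + 25 + 13 + ? = 145, so (5,3) = 41.
Column 4 needs 145; the known cells sum to 138, so (5,4) = 7.
The remaining cell in column 5 is (4,5) = 145 − 100 = 45.
Row 4 must total 145; the given cells sum to 108, so (4,2) = 37.
Using row 5: 49 + 41 + 7 + 33 + ? → (5,2) = 145 − 130 = 15.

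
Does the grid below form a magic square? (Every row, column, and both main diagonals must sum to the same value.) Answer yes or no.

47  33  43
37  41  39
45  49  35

Row 1: 47 + 33 + 43 = 123.
Row 2: 37 + 41 + 39 = 117.
Row 3: 45 + 49 + 35 = 129.
Column 1: 47 + 37 + 45 = 129.
Column 2: 33 + 41 + 49 = 123.
Column 3: 43 + 39 + 35 = 117.
Main diagonal: 47 + 41 + 35 = 123.
Anti-diagonal: 43 + 41 + 45 = 129.

No — row 1 sums to 123 but column 3 sums to 117.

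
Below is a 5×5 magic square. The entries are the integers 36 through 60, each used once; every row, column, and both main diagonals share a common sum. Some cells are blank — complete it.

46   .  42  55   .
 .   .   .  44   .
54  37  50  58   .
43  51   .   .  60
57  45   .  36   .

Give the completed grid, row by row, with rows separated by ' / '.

The entries are 36 through 60, which sum to 1200, so each line sums to 1200/5 = 240.
Row 3: 54 + 37 + 50 + 58 + ? = 240, so (3,5) = 41.
Using column 1: 46 + 54 + 43 + 57 + ? → (2,1) = 240 − 200 = 40.
The remaining cell in column 4 is (4,4) = 240 − 193 = 47.
The remaining cell in anti-diagonal is (1,5) = 240 − 202 = 38.
The remaining cell in row 1 is (1,2) = 240 − 181 = 59.
Row 4 must total 240; the given cells sum to 201, so (4,3) = 39.
Column 2 must total 240; the given cells sum to 192, so (2,2) = 48.
From main diagonal, 240 − (46 + 48 + 50 + 47) gives (5,5) = 49.
Row 5: 57 + 45 + 36 + 49 + ? = 240, so (5,3) = 53.
Using column 3: 42 + 50 + 39 + 53 + ? → (2,3) = 240 − 184 = 56.
The remaining cell in column 5 is (2,5) = 240 − 188 = 52.

46 59 42 55 38 / 40 48 56 44 52 / 54 37 50 58 41 / 43 51 39 47 60 / 57 45 53 36 49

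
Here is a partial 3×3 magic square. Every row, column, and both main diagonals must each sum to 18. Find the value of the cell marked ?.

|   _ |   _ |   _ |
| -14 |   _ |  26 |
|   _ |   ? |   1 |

The remaining cell in row 2 is (2,2) = 18 − 12 = 6.
Column 3 must total 18; the given cells sum to 27, so (1,3) = -9.
Main diagonal needs 18; the known cells sum to 7, so (1,1) = 11.
Anti-diagonal: -9 + 6 + ? = 18, so (3,1) = 21.
Row 1: 11 + (-9) + ? = 18, so (1,2) = 16.
From row 3, 18 − (21 + 1) gives (3,2) = -4.

-4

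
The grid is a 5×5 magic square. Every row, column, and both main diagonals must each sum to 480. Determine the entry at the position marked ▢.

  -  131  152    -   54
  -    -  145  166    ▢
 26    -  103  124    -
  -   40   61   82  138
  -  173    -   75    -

The remaining cell in row 4 is (4,1) = 480 − 321 = 159.
The remaining cell in column 3 is (5,3) = 480 − 461 = 19.
From column 4, 480 − (166 + 124 + 82 + 75) gives (1,4) = 33.
Anti-diagonal: 54 + 166 + 103 + 40 + ? = 480, so (5,1) = 117.
Row 1 must total 480; the given cells sum to 370, so (1,1) = 110.
From row 5, 480 − (117 + 173 + 19 + 75) gives (5,5) = 96.
Column 1 must total 480; the given cells sum to 412, so (2,1) = 68.
Using main diagonal: 110 + 103 + 82 + 96 + ? → (2,2) = 480 − 391 = 89.
Using row 2: 68 + 89 + 145 + 166 + ? → (2,5) = 480 − 468 = 12.

12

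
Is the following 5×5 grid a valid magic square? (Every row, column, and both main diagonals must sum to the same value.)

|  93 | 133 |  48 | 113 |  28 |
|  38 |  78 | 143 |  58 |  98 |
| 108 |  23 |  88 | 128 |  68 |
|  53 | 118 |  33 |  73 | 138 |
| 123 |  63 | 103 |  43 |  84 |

No — column 3 sums to 415 but column 5 sums to 416.

Row 1: 93 + 133 + 48 + 113 + 28 = 415.
Row 2: 38 + 78 + 143 + 58 + 98 = 415.
Row 3: 108 + 23 + 88 + 128 + 68 = 415.
Row 4: 53 + 118 + 33 + 73 + 138 = 415.
Row 5: 123 + 63 + 103 + 43 + 84 = 416.
Column 1: 93 + 38 + 108 + 53 + 123 = 415.
Column 2: 133 + 78 + 23 + 118 + 63 = 415.
Column 3: 48 + 143 + 88 + 33 + 103 = 415.
Column 4: 113 + 58 + 128 + 73 + 43 = 415.
Column 5: 28 + 98 + 68 + 138 + 84 = 416.
Main diagonal: 93 + 78 + 88 + 73 + 84 = 416.
Anti-diagonal: 28 + 58 + 88 + 118 + 123 = 415.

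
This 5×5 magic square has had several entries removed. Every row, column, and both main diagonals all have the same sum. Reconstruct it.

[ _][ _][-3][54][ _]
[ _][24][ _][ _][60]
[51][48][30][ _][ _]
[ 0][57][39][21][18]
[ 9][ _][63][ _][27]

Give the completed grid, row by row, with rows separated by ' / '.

Row 4 is already complete: 0 + 57 + 39 + 21 + 18 = 135, so that is the magic constant.
From column 3, 135 − (-3 + 30 + 39 + 63) gives (2,3) = 6.
Main diagonal must total 135; the given cells sum to 102, so (1,1) = 33.
The remaining cell in column 1 is (2,1) = 135 − 93 = 42.
Using row 2: 42 + 24 + 6 + 60 + ? → (2,4) = 135 − 132 = 3.
Anti-diagonal: 3 + 30 + 57 + 9 + ? = 135, so (1,5) = 36.
Row 1 needs 135; the known cells sum to 120, so (1,2) = 15.
From column 2, 135 − (15 + 24 + 48 + 57) gives (5,2) = -9.
Column 5 must total 135; the given cells sum to 141, so (3,5) = -6.
Using row 3: 51 + 48 + 30 + (-6) + ? → (3,4) = 135 − 123 = 12.
Row 5 needs 135; the known cells sum to 90, so (5,4) = 45.

33 15 -3 54 36 / 42 24 6 3 60 / 51 48 30 12 -6 / 0 57 39 21 18 / 9 -9 63 45 27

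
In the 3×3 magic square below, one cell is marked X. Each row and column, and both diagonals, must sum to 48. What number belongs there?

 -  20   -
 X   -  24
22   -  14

Using row 3: 22 + 14 + ? → (3,2) = 48 − 36 = 12.
The remaining cell in column 2 is (2,2) = 48 − 32 = 16.
Column 3: 24 + 14 + ? = 48, so (1,3) = 10.
The remaining cell in main diagonal is (1,1) = 48 − 30 = 18.
Using row 2: 16 + 24 + ? → (2,1) = 48 − 40 = 8.

8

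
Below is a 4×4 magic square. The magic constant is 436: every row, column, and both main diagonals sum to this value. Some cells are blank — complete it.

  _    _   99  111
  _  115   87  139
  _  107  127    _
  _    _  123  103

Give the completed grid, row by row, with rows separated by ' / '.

91 135 99 111 / 95 115 87 139 / 119 107 127 83 / 131 79 123 103

The remaining cell in row 2 is (2,1) = 436 − 341 = 95.
From column 4, 436 − (111 + 139 + 103) gives (3,4) = 83.
The remaining cell in main diagonal is (1,1) = 436 − 345 = 91.
From anti-diagonal, 436 − (111 + 87 + 107) gives (4,1) = 131.
Row 1 must total 436; the given cells sum to 301, so (1,2) = 135.
Row 3 must total 436; the given cells sum to 317, so (3,1) = 119.
Row 4 must total 436; the given cells sum to 357, so (4,2) = 79.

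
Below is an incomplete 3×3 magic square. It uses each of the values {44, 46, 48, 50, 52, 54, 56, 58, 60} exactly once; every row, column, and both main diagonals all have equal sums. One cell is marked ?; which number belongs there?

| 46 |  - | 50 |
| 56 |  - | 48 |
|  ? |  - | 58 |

54

The 9 entries sum to 468, so each line sums to 468/3 = 156.
From row 1, 156 − (46 + 50) gives (1,2) = 60.
Row 2: 56 + 48 + ? = 156, so (2,2) = 52.
Column 1 needs 156; the known cells sum to 102, so (3,1) = 54.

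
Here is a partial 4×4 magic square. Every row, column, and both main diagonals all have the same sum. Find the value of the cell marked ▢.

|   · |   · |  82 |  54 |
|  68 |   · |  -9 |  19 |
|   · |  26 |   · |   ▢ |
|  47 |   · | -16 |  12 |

33

Anti-diagonal is complete and sums to 118; that is the magic constant.
Using row 2: 68 + (-9) + 19 + ? → (2,2) = 118 − 78 = 40.
Row 4 must total 118; the given cells sum to 43, so (4,2) = 75.
From column 2, 118 − (40 + 26 + 75) gives (1,2) = -23.
Column 3 must total 118; the given cells sum to 57, so (3,3) = 61.
Using column 4: 54 + 19 + 12 + ? → (3,4) = 118 − 85 = 33.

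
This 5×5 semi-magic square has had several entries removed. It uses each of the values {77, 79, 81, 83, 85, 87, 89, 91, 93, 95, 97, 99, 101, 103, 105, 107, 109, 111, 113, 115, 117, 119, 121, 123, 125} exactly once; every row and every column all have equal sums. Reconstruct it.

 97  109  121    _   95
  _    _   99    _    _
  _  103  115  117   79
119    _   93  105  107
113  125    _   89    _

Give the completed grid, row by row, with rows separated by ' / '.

The 25 entries sum to 2525, so each line sums to 2525/5 = 505.
The remaining cell in row 1 is (1,4) = 505 − 422 = 83.
Row 3 needs 505; the known cells sum to 414, so (3,1) = 91.
Row 4 must total 505; the given cells sum to 424, so (4,2) = 81.
From column 1, 505 − (97 + 91 + 119 + 113) gives (2,1) = 85.
Column 2 must total 505; the given cells sum to 418, so (2,2) = 87.
Column 3 needs 505; the known cells sum to 428, so (5,3) = 77.
Column 4: 83 + 117 + 105 + 89 + ? = 505, so (2,4) = 111.
Row 2 needs 505; the known cells sum to 382, so (2,5) = 123.
From row 5, 505 − (113 + 125 + 77 + 89) gives (5,5) = 101.

97 109 121 83 95 / 85 87 99 111 123 / 91 103 115 117 79 / 119 81 93 105 107 / 113 125 77 89 101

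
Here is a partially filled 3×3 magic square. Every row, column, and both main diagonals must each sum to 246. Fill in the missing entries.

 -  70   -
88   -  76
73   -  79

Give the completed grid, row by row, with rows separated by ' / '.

85 70 91 / 88 82 76 / 73 94 79

Row 2: 88 + 76 + ? = 246, so (2,2) = 82.
Row 3: 73 + 79 + ? = 246, so (3,2) = 94.
Column 1 must total 246; the given cells sum to 161, so (1,1) = 85.
Using column 3: 76 + 79 + ? → (1,3) = 246 − 155 = 91.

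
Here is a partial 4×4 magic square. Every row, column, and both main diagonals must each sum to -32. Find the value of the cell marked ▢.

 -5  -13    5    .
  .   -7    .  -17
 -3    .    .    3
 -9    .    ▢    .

-23

Using row 1: -5 + (-13) + 5 + ? → (1,4) = -32 − (-13) = -19.
Using column 1: -5 + (-3) + (-9) + ? → (2,1) = -32 − (-17) = -15.
The remaining cell in column 4 is (4,4) = -32 − (-33) = 1.
Main diagonal: -5 + (-7) + 1 + ? = -32, so (3,3) = -21.
Row 2: -15 + (-7) + (-17) + ? = -32, so (2,3) = 7.
Row 3 needs -32; the known cells sum to -21, so (3,2) = -11.
From column 2, -32 − (-13 + (-7) + (-11)) gives (4,2) = -1.
Column 3 needs -32; the known cells sum to -9, so (4,3) = -23.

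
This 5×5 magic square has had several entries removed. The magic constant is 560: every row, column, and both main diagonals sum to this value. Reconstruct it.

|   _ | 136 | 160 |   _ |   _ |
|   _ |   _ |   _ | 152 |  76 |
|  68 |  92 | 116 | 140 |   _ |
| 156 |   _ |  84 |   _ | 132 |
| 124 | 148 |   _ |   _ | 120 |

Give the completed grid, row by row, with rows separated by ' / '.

The remaining cell in row 3 is (3,5) = 560 − 416 = 144.
From column 5, 560 − (76 + 144 + 132 + 120) gives (1,5) = 88.
Using anti-diagonal: 88 + 152 + 116 + 124 + ? → (4,2) = 560 − 480 = 80.
The remaining cell in row 4 is (4,4) = 560 − 452 = 108.
Column 2: 136 + 92 + 80 + 148 + ? = 560, so (2,2) = 104.
Main diagonal must total 560; the given cells sum to 448, so (1,1) = 112.
The remaining cell in row 1 is (1,4) = 560 − 496 = 64.
From column 1, 560 − (112 + 68 + 156 + 124) gives (2,1) = 100.
From column 4, 560 − (64 + 152 + 140 + 108) gives (5,4) = 96.
Row 2 needs 560; the known cells sum to 432, so (2,3) = 128.
Row 5 needs 560; the known cells sum to 488, so (5,3) = 72.

112 136 160 64 88 / 100 104 128 152 76 / 68 92 116 140 144 / 156 80 84 108 132 / 124 148 72 96 120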